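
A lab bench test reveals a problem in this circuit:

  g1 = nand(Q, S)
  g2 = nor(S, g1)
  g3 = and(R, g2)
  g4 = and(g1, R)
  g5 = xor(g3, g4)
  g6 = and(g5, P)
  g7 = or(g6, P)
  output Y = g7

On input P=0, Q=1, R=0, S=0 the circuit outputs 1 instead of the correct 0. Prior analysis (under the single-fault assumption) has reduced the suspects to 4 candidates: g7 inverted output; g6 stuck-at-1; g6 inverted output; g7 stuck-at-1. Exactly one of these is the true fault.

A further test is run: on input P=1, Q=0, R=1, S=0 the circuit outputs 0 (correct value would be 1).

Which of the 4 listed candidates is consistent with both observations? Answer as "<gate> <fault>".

Evaluate each candidate on input P=1, Q=0, R=1, S=0:
  g7 inverted output: g1=1, g2=0, g3=0, g4=1, g5=1, g6=1, g7=0 [inverted output] → 0 — matches
  g6 stuck-at-1: g1=1, g2=0, g3=0, g4=1, g5=1, g6=1 [stuck-at-1], g7=1 → 1 — eliminated
  g6 inverted output: g1=1, g2=0, g3=0, g4=1, g5=1, g6=0 [inverted output], g7=1 → 1 — eliminated
  g7 stuck-at-1: g1=1, g2=0, g3=0, g4=1, g5=1, g6=1, g7=1 [stuck-at-1] → 1 — eliminated
Only g7 inverted output reproduces the observed 0.

g7 inverted output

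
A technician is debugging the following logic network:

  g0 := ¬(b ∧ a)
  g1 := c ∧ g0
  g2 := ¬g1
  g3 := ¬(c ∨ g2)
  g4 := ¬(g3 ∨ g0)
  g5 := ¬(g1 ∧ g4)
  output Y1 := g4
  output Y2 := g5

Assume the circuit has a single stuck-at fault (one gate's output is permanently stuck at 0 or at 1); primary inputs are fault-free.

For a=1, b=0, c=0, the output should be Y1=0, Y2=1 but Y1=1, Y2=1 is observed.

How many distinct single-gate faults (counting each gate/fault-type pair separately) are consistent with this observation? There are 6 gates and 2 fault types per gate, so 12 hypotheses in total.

2

Fault-free: g0=1, g1=0, g2=1, g3=0, g4=0, g5=1 → Y1=0, Y2=1. Observed Y1=1, Y2=1.
  g0 stuck-at-0: output Y1=1, Y2=1 ✓
  g0 stuck-at-1: output Y1=0, Y2=1 ✗
  g1 stuck-at-0: output Y1=0, Y2=1 ✗
  g1 stuck-at-1: output Y1=0, Y2=1 ✗
  g2 stuck-at-0: output Y1=0, Y2=1 ✗
  g2 stuck-at-1: output Y1=0, Y2=1 ✗
  g3 stuck-at-0: output Y1=0, Y2=1 ✗
  g3 stuck-at-1: output Y1=0, Y2=1 ✗
  g4 stuck-at-0: output Y1=0, Y2=1 ✗
  g4 stuck-at-1: output Y1=1, Y2=1 ✓
  g5 stuck-at-0: output Y1=0, Y2=0 ✗
  g5 stuck-at-1: output Y1=0, Y2=1 ✗
Consistent faults: {g0 stuck-at-0, g4 stuck-at-1} — 2 in all.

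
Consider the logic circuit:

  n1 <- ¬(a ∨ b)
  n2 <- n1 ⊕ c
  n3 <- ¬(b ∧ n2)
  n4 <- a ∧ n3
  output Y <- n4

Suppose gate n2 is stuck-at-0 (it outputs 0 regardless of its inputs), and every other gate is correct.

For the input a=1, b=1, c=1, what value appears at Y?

Propagate with n2 forced: n1=0, n2=0 [stuck-at-0], n3=1, n4=1.
So Y = 1. (Without the fault it would be 0.)

1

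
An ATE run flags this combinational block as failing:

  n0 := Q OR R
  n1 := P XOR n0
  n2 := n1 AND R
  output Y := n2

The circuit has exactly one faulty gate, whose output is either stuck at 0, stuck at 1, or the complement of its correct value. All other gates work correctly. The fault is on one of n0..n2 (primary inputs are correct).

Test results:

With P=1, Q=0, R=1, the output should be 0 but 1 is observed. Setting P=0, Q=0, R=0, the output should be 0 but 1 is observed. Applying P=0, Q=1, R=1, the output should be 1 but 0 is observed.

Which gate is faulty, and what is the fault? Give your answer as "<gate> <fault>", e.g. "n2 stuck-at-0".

Fault-free values for test 1 (P=1, Q=0, R=1): n0=1, n1=0, n2=0, giving Y=0. Observed 1.
Test 1: faults giving observed 1 are {n0 stuck-at-0, n0 inverted output, n1 stuck-at-1, n1 inverted output, n2 stuck-at-1, n2 inverted output}.
Test 2 (P=0, Q=0, R=0): fault-free n0=0, n1=0, n2=0 → 0; observed 1. Eliminates n0 stuck-at-0, n0 inverted output, n1 stuck-at-1, n1 inverted output.
Test 3 (P=0, Q=1, R=1): fault-free n0=1, n1=1, n2=1 → 1; observed 0. Eliminates n2 stuck-at-1.
Only n2 inverted output is consistent with every test.

n2 inverted output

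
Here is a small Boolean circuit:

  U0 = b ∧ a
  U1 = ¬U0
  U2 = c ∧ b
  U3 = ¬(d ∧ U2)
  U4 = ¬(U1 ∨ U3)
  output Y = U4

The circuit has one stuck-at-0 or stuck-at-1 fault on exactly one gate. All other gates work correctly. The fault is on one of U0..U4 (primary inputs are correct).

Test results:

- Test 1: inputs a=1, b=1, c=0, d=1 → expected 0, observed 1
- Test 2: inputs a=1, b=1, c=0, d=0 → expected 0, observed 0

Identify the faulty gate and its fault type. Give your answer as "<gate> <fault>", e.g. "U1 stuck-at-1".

Fault-free values for test 1 (a=1, b=1, c=0, d=1): U0=1, U1=0, U2=0, U3=1, U4=0, giving Y=0. Observed 1.
Test 1: faults giving observed 1 are {U2 stuck-at-1, U3 stuck-at-0, U4 stuck-at-1}.
Test 2 (a=1, b=1, c=0, d=0): fault-free U0=1, U1=0, U2=0, U3=1, U4=0 → 0; observed 0. Eliminates U3 stuck-at-0, U4 stuck-at-1.
Only U2 stuck-at-1 is consistent with every test.

U2 stuck-at-1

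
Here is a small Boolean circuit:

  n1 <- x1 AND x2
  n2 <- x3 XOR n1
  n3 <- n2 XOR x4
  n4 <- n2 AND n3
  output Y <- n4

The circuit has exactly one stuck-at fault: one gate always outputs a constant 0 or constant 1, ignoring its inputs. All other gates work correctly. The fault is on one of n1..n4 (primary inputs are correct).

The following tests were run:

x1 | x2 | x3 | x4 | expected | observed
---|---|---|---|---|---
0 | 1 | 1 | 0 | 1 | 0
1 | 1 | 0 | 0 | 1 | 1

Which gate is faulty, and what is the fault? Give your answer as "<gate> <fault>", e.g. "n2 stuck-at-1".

Fault-free values for test 1 (x1=0, x2=1, x3=1, x4=0): n1=0, n2=1, n3=1, n4=1, giving Y=1. Observed 0.
Test 1: faults giving observed 0 are {n1 stuck-at-1, n2 stuck-at-0, n3 stuck-at-0, n4 stuck-at-0}.
Test 2 (x1=1, x2=1, x3=0, x4=0): fault-free n1=1, n2=1, n3=1, n4=1 → 1; observed 1. Eliminates n2 stuck-at-0, n3 stuck-at-0, n4 stuck-at-0.
Only n1 stuck-at-1 is consistent with every test.

n1 stuck-at-1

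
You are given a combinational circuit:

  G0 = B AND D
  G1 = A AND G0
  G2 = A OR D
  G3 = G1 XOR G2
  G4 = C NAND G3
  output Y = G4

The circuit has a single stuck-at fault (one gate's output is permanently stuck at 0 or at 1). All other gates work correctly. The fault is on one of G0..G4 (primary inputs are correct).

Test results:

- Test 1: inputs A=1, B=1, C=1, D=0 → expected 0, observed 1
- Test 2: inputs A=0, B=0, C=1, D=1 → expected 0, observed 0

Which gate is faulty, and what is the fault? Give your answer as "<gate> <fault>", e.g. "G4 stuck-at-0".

G0 stuck-at-1

Fault-free values for test 1 (A=1, B=1, C=1, D=0): G0=0, G1=0, G2=1, G3=1, G4=0, giving Y=0. Observed 1.
Test 1: faults giving observed 1 are {G0 stuck-at-1, G1 stuck-at-1, G2 stuck-at-0, G3 stuck-at-0, G4 stuck-at-1}.
Test 2 (A=0, B=0, C=1, D=1): fault-free G0=0, G1=0, G2=1, G3=1, G4=0 → 0; observed 0. Eliminates G1 stuck-at-1, G2 stuck-at-0, G3 stuck-at-0, G4 stuck-at-1.
Only G0 stuck-at-1 is consistent with every test.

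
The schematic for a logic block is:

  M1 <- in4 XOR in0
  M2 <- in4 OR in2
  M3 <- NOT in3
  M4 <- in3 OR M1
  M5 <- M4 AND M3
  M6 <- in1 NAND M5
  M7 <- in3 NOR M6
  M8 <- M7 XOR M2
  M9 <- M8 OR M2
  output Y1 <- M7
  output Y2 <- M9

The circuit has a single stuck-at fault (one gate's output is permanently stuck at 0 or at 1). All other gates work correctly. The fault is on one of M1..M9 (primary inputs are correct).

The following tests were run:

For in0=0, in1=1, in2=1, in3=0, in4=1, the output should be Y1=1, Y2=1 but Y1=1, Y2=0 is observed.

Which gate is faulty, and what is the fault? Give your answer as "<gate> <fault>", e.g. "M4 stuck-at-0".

Fault-free values for test 1 (in0=0, in1=1, in2=1, in3=0, in4=1): M1=1, M2=1, M3=1, M4=1, M5=1, M6=0, M7=1, M8=0, M9=1, giving Y1=1, Y2=1. Observed Y1=1, Y2=0.
Test 1: faults giving observed Y1=1, Y2=0 are {M9 stuck-at-0}.
Only M9 stuck-at-0 is consistent with every test.

M9 stuck-at-0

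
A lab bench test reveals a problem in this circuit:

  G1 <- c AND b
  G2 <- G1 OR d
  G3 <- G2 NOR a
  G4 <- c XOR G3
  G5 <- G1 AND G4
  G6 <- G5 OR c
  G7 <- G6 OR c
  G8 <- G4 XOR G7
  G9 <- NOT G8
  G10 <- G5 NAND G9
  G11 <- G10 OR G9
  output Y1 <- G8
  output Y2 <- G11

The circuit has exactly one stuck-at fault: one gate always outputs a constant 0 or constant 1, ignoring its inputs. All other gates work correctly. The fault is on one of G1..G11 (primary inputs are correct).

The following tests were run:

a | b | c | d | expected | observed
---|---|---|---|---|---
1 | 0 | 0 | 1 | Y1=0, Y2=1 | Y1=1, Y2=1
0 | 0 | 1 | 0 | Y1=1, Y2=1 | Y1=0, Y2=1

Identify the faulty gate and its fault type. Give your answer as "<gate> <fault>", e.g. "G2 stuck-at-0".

Fault-free values for test 1 (a=1, b=0, c=0, d=1): G1=0, G2=1, G3=0, G4=0, G5=0, G6=0, G7=0, G8=0, G9=1, G10=1, G11=1, giving Y1=0, Y2=1. Observed Y1=1, Y2=1.
Test 1: faults giving observed Y1=1, Y2=1 are {G3 stuck-at-1, G4 stuck-at-1, G5 stuck-at-1, G6 stuck-at-1, G7 stuck-at-1, G8 stuck-at-1}.
Test 2 (a=0, b=0, c=1, d=0): fault-free G1=0, G2=0, G3=1, G4=0, G5=0, G6=1, G7=1, G8=1, G9=0, G10=1, G11=1 → Y1=1, Y2=1; observed Y1=0, Y2=1. Eliminates G3 stuck-at-1, G5 stuck-at-1, G6 stuck-at-1, G7 stuck-at-1, G8 stuck-at-1.
Only G4 stuck-at-1 is consistent with every test.

G4 stuck-at-1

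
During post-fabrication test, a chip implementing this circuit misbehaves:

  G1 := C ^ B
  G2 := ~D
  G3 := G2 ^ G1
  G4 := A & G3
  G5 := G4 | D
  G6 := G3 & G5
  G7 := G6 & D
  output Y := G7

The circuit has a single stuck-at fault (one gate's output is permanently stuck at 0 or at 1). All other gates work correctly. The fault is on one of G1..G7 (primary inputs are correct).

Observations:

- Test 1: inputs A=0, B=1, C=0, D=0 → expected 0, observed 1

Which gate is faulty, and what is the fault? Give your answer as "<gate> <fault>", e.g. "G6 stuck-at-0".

Fault-free values for test 1 (A=0, B=1, C=0, D=0): G1=1, G2=1, G3=0, G4=0, G5=0, G6=0, G7=0, giving Y=0. Observed 1.
Test 1: faults giving observed 1 are {G7 stuck-at-1}.
Only G7 stuck-at-1 is consistent with every test.

G7 stuck-at-1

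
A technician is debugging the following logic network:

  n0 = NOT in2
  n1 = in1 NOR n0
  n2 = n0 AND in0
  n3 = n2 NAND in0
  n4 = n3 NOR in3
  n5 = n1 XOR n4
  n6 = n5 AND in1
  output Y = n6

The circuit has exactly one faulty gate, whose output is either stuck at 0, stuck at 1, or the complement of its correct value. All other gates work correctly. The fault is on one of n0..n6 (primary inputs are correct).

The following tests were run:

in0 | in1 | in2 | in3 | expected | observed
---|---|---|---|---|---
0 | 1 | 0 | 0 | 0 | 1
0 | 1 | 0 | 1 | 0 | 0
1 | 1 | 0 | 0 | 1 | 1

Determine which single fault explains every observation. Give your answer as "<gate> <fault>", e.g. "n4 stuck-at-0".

Fault-free values for test 1 (in0=0, in1=1, in2=0, in3=0): n0=1, n1=0, n2=0, n3=1, n4=0, n5=0, n6=0, giving Y=0. Observed 1.
Test 1: faults giving observed 1 are {n1 stuck-at-1, n1 inverted output, n3 stuck-at-0, n3 inverted output, n4 stuck-at-1, n4 inverted output, n5 stuck-at-1, n5 inverted output, n6 stuck-at-1, n6 inverted output}.
Test 2 (in0=0, in1=1, in2=0, in3=1): fault-free n0=1, n1=0, n2=0, n3=1, n4=0, n5=0, n6=0 → 0; observed 0. Eliminates n1 stuck-at-1, n1 inverted output, n4 stuck-at-1, n4 inverted output, n5 stuck-at-1, n5 inverted output, n6 stuck-at-1, n6 inverted output.
Test 3 (in0=1, in1=1, in2=0, in3=0): fault-free n0=1, n1=0, n2=1, n3=0, n4=1, n5=1, n6=1 → 1; observed 1. Eliminates n3 inverted output.
Only n3 stuck-at-0 is consistent with every test.

n3 stuck-at-0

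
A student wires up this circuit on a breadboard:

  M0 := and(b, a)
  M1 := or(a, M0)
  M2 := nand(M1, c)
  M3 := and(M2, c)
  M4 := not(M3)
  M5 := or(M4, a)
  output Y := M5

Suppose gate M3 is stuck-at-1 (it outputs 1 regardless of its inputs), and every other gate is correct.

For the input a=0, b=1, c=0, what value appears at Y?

0

Propagate with M3 forced: M0=0, M1=0, M2=1, M3=1 [stuck-at-1], M4=0, M5=0.
So Y = 0. (Without the fault it would be 1.)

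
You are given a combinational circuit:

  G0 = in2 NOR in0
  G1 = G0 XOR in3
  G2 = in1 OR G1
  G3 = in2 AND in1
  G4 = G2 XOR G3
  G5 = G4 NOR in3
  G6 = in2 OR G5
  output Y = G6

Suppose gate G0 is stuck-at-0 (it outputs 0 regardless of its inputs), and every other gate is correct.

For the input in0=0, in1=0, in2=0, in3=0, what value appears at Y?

Propagate with G0 forced: G0=0 [stuck-at-0], G1=0, G2=0, G3=0, G4=0, G5=1, G6=1.
So Y = 1. (Without the fault it would be 0.)

1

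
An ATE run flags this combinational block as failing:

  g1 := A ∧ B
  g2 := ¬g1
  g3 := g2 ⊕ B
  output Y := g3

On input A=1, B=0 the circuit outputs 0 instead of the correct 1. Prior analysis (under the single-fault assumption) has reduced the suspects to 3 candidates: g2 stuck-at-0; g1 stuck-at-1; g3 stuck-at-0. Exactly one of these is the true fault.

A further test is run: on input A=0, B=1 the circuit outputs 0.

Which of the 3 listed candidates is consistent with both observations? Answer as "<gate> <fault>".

Evaluate each candidate on input A=0, B=1:
  g2 stuck-at-0: g1=0, g2=0 [stuck-at-0], g3=1 → 1 — eliminated
  g1 stuck-at-1: g1=1 [stuck-at-1], g2=0, g3=1 → 1 — eliminated
  g3 stuck-at-0: g1=0, g2=1, g3=0 [stuck-at-0] → 0 — matches
Only g3 stuck-at-0 reproduces the observed 0.

g3 stuck-at-0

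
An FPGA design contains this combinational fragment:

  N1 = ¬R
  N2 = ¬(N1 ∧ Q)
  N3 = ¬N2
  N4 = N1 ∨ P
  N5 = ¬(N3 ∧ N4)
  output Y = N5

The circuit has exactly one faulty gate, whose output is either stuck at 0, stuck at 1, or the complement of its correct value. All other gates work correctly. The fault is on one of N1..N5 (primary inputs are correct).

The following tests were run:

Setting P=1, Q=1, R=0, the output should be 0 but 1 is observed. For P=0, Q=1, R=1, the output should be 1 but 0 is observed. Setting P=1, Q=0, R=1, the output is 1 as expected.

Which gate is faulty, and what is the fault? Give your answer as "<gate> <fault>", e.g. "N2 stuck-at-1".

Fault-free values for test 1 (P=1, Q=1, R=0): N1=1, N2=0, N3=1, N4=1, N5=0, giving Y=0. Observed 1.
Test 1: faults giving observed 1 are {N1 stuck-at-0, N1 inverted output, N2 stuck-at-1, N2 inverted output, N3 stuck-at-0, N3 inverted output, N4 stuck-at-0, N4 inverted output, N5 stuck-at-1, N5 inverted output}.
Test 2 (P=0, Q=1, R=1): fault-free N1=0, N2=1, N3=0, N4=0, N5=1 → 1; observed 0. Eliminates N1 stuck-at-0, N2 stuck-at-1, N2 inverted output, N3 stuck-at-0, N3 inverted output, N4 stuck-at-0, N4 inverted output, N5 stuck-at-1.
Test 3 (P=1, Q=0, R=1): fault-free N1=0, N2=1, N3=0, N4=1, N5=1 → 1; observed 1. Eliminates N5 inverted output.
Only N1 inverted output is consistent with every test.

N1 inverted output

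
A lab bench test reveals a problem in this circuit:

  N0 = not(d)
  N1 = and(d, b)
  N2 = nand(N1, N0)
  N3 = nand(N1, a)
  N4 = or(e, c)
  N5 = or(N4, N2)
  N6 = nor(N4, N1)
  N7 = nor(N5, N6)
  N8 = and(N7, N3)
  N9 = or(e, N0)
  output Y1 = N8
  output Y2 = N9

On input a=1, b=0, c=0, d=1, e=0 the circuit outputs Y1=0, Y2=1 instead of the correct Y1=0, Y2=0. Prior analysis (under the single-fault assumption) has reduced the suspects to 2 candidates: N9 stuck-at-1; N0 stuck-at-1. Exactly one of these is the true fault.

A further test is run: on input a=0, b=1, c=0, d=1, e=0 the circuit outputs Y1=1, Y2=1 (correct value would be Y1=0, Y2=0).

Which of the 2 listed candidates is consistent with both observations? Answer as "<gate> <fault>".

Evaluate each candidate on input a=0, b=1, c=0, d=1, e=0:
  N9 stuck-at-1: N0=0, N1=1, N2=1, N3=1, N4=0, N5=1, N6=0, N7=0, N8=0, N9=1 [stuck-at-1] → Y1=0, Y2=1 — eliminated
  N0 stuck-at-1: N0=1 [stuck-at-1], N1=1, N2=0, N3=1, N4=0, N5=0, N6=0, N7=1, N8=1, N9=1 → Y1=1, Y2=1 — matches
Only N0 stuck-at-1 reproduces the observed Y1=1, Y2=1.

N0 stuck-at-1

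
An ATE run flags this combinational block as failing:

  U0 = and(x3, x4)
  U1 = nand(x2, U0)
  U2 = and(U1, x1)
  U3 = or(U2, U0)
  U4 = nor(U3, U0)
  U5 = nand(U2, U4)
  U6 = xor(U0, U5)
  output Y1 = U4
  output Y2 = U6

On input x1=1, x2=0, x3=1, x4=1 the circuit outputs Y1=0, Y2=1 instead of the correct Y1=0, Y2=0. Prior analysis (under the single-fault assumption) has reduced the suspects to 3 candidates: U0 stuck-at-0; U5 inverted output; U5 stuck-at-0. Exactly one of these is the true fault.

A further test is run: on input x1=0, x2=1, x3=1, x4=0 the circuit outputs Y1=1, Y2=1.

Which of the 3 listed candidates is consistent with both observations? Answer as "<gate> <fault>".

Evaluate each candidate on input x1=0, x2=1, x3=1, x4=0:
  U0 stuck-at-0: U0=0 [stuck-at-0], U1=1, U2=0, U3=0, U4=1, U5=1, U6=1 → Y1=1, Y2=1 — matches
  U5 inverted output: U0=0, U1=1, U2=0, U3=0, U4=1, U5=0 [inverted output], U6=0 → Y1=1, Y2=0 — eliminated
  U5 stuck-at-0: U0=0, U1=1, U2=0, U3=0, U4=1, U5=0 [stuck-at-0], U6=0 → Y1=1, Y2=0 — eliminated
Only U0 stuck-at-0 reproduces the observed Y1=1, Y2=1.

U0 stuck-at-0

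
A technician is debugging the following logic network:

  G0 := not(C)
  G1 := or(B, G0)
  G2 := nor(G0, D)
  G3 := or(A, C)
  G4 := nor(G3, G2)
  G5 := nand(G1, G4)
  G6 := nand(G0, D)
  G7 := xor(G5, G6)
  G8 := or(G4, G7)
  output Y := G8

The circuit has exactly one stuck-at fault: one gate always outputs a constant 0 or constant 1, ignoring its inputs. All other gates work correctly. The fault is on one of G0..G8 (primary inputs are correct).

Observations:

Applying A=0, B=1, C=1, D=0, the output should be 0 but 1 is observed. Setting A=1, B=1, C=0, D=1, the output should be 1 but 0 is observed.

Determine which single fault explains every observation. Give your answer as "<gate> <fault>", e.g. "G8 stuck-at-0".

Fault-free values for test 1 (A=0, B=1, C=1, D=0): G0=0, G1=1, G2=1, G3=1, G4=0, G5=1, G6=1, G7=0, G8=0, giving Y=0. Observed 1.
Test 1: faults giving observed 1 are {G4 stuck-at-1, G5 stuck-at-0, G6 stuck-at-0, G7 stuck-at-1, G8 stuck-at-1}.
Test 2 (A=1, B=1, C=0, D=1): fault-free G0=1, G1=1, G2=0, G3=1, G4=0, G5=1, G6=0, G7=1, G8=1 → 1; observed 0. Eliminates G4 stuck-at-1, G6 stuck-at-0, G7 stuck-at-1, G8 stuck-at-1.
Only G5 stuck-at-0 is consistent with every test.

G5 stuck-at-0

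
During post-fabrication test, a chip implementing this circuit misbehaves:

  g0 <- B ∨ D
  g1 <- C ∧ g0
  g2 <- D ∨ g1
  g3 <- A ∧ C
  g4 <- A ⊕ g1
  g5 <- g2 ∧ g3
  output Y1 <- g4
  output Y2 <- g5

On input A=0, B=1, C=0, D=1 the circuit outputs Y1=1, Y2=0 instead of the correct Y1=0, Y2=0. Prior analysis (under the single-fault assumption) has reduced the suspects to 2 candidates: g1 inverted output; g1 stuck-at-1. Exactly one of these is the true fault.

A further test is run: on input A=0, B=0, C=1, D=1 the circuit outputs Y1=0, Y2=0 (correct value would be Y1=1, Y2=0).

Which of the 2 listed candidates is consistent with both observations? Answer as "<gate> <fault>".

g1 inverted output

Evaluate each candidate on input A=0, B=0, C=1, D=1:
  g1 inverted output: g0=1, g1=0 [inverted output], g2=1, g3=0, g4=0, g5=0 → Y1=0, Y2=0 — matches
  g1 stuck-at-1: g0=1, g1=1 [stuck-at-1], g2=1, g3=0, g4=1, g5=0 → Y1=1, Y2=0 — eliminated
Only g1 inverted output reproduces the observed Y1=0, Y2=0.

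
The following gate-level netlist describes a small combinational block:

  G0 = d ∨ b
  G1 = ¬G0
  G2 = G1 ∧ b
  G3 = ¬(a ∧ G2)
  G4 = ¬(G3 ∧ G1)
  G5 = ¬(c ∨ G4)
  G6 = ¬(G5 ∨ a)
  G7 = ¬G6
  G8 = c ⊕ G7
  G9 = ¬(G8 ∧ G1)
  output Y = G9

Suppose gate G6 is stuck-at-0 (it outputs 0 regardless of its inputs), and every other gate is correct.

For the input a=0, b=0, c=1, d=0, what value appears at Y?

1

Propagate with G6 forced: G0=0, G1=1, G2=0, G3=1, G4=0, G5=0, G6=0 [stuck-at-0], G7=1, G8=0, G9=1.
So Y = 1. (Without the fault it would be 0.)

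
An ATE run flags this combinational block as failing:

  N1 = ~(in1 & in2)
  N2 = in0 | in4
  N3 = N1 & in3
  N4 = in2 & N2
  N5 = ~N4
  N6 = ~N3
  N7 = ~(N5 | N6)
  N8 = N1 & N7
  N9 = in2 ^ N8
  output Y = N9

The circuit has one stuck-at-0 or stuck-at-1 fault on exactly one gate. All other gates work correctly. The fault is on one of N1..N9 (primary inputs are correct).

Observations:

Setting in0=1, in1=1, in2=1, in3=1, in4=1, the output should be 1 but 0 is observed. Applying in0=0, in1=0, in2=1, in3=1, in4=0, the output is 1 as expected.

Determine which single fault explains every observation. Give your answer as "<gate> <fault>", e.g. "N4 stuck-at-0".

Fault-free values for test 1 (in0=1, in1=1, in2=1, in3=1, in4=1): N1=0, N2=1, N3=0, N4=1, N5=0, N6=1, N7=0, N8=0, N9=1, giving Y=1. Observed 0.
Test 1: faults giving observed 0 are {N1 stuck-at-1, N8 stuck-at-1, N9 stuck-at-0}.
Test 2 (in0=0, in1=0, in2=1, in3=1, in4=0): fault-free N1=1, N2=0, N3=1, N4=0, N5=1, N6=0, N7=0, N8=0, N9=1 → 1; observed 1. Eliminates N8 stuck-at-1, N9 stuck-at-0.
Only N1 stuck-at-1 is consistent with every test.

N1 stuck-at-1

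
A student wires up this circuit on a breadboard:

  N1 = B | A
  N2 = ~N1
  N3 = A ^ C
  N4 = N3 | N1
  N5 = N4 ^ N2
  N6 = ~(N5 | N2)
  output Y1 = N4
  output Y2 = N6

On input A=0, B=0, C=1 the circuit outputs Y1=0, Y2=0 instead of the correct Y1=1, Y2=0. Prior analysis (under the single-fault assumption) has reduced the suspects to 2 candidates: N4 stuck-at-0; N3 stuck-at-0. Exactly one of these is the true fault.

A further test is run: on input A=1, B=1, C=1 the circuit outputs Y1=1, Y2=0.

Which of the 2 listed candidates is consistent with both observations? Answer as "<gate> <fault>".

N3 stuck-at-0

Evaluate each candidate on input A=1, B=1, C=1:
  N4 stuck-at-0: N1=1, N2=0, N3=0, N4=0 [stuck-at-0], N5=0, N6=1 → Y1=0, Y2=1 — eliminated
  N3 stuck-at-0: N1=1, N2=0, N3=0 [stuck-at-0], N4=1, N5=1, N6=0 → Y1=1, Y2=0 — matches
Only N3 stuck-at-0 reproduces the observed Y1=1, Y2=0.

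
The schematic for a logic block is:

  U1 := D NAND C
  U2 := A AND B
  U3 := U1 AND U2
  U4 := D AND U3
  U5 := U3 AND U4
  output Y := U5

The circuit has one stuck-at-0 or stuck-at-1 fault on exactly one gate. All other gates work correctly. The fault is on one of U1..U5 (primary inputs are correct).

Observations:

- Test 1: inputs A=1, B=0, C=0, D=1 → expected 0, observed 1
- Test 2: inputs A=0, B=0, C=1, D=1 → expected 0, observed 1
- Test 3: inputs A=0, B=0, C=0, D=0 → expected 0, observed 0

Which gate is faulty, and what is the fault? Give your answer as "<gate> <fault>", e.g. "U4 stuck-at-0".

U3 stuck-at-1

Fault-free values for test 1 (A=1, B=0, C=0, D=1): U1=1, U2=0, U3=0, U4=0, U5=0, giving Y=0. Observed 1.
Test 1: faults giving observed 1 are {U2 stuck-at-1, U3 stuck-at-1, U5 stuck-at-1}.
Test 2 (A=0, B=0, C=1, D=1): fault-free U1=0, U2=0, U3=0, U4=0, U5=0 → 0; observed 1. Eliminates U2 stuck-at-1.
Test 3 (A=0, B=0, C=0, D=0): fault-free U1=1, U2=0, U3=0, U4=0, U5=0 → 0; observed 0. Eliminates U5 stuck-at-1.
Only U3 stuck-at-1 is consistent with every test.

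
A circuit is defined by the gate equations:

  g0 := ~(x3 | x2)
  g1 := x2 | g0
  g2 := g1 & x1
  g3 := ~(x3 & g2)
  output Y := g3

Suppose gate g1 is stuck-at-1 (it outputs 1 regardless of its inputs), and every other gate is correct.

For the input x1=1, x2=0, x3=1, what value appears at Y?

Propagate with g1 forced: g0=0, g1=1 [stuck-at-1], g2=1, g3=0.
So Y = 0. (Without the fault it would be 1.)

0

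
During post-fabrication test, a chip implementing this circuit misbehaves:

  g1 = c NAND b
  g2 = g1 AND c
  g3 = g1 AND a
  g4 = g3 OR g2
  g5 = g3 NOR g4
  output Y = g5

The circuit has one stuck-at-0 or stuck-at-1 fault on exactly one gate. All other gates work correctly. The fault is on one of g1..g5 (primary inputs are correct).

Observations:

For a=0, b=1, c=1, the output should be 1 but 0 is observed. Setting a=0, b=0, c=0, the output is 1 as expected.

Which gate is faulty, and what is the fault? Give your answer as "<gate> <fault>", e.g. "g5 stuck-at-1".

g1 stuck-at-1

Fault-free values for test 1 (a=0, b=1, c=1): g1=0, g2=0, g3=0, g4=0, g5=1, giving Y=1. Observed 0.
Test 1: faults giving observed 0 are {g1 stuck-at-1, g2 stuck-at-1, g3 stuck-at-1, g4 stuck-at-1, g5 stuck-at-0}.
Test 2 (a=0, b=0, c=0): fault-free g1=1, g2=0, g3=0, g4=0, g5=1 → 1; observed 1. Eliminates g2 stuck-at-1, g3 stuck-at-1, g4 stuck-at-1, g5 stuck-at-0.
Only g1 stuck-at-1 is consistent with every test.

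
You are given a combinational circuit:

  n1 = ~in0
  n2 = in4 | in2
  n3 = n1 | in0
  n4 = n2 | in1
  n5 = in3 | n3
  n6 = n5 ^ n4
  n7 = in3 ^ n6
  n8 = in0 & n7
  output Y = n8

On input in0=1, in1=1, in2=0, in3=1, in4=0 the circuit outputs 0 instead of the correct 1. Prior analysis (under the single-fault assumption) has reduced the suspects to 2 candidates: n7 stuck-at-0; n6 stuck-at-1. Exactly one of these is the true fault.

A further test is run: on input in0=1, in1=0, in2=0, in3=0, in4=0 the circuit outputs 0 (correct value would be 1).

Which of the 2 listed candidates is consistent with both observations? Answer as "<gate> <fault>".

Evaluate each candidate on input in0=1, in1=0, in2=0, in3=0, in4=0:
  n7 stuck-at-0: n1=0, n2=0, n3=1, n4=0, n5=1, n6=1, n7=0 [stuck-at-0], n8=0 → 0 — matches
  n6 stuck-at-1: n1=0, n2=0, n3=1, n4=0, n5=1, n6=1 [stuck-at-1], n7=1, n8=1 → 1 — eliminated
Only n7 stuck-at-0 reproduces the observed 0.

n7 stuck-at-0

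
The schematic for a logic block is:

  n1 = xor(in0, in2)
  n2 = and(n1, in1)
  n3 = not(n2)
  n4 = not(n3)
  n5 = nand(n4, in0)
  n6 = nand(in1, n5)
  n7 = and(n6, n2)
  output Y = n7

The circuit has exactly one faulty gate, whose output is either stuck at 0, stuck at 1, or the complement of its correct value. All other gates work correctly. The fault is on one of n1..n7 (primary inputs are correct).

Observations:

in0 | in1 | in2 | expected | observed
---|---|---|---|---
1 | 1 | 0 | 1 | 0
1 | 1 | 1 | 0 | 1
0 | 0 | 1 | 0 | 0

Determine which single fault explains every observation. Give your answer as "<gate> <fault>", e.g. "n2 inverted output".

Fault-free values for test 1 (in0=1, in1=1, in2=0): n1=1, n2=1, n3=0, n4=1, n5=0, n6=1, n7=1, giving Y=1. Observed 0.
Test 1: faults giving observed 0 are {n1 stuck-at-0, n1 inverted output, n2 stuck-at-0, n2 inverted output, n3 stuck-at-1, n3 inverted output, n4 stuck-at-0, n4 inverted output, n5 stuck-at-1, n5 inverted output, n6 stuck-at-0, n6 inverted output, n7 stuck-at-0, n7 inverted output}.
Test 2 (in0=1, in1=1, in2=1): fault-free n1=0, n2=0, n3=1, n4=0, n5=1, n6=0, n7=0 → 0; observed 1. Eliminates n1 stuck-at-0, n2 stuck-at-0, n3 stuck-at-1, n3 inverted output, n4 stuck-at-0, n4 inverted output, n5 stuck-at-1, n5 inverted output, n6 stuck-at-0, n6 inverted output, n7 stuck-at-0.
Test 3 (in0=0, in1=0, in2=1): fault-free n1=1, n2=0, n3=1, n4=0, n5=1, n6=1, n7=0 → 0; observed 0. Eliminates n2 inverted output, n7 inverted output.
Only n1 inverted output is consistent with every test.

n1 inverted output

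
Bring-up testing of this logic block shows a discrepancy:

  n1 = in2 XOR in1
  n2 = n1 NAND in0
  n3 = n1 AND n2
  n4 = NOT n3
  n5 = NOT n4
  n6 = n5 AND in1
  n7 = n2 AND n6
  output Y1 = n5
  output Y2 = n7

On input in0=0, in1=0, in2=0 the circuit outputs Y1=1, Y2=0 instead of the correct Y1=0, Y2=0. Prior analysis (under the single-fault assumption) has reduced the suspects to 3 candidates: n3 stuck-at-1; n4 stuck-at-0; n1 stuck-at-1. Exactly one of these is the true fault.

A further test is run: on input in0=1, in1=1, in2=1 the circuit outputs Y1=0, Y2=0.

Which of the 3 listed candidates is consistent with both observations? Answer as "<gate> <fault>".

Evaluate each candidate on input in0=1, in1=1, in2=1:
  n3 stuck-at-1: n1=0, n2=1, n3=1 [stuck-at-1], n4=0, n5=1, n6=1, n7=1 → Y1=1, Y2=1 — eliminated
  n4 stuck-at-0: n1=0, n2=1, n3=0, n4=0 [stuck-at-0], n5=1, n6=1, n7=1 → Y1=1, Y2=1 — eliminated
  n1 stuck-at-1: n1=1 [stuck-at-1], n2=0, n3=0, n4=1, n5=0, n6=0, n7=0 → Y1=0, Y2=0 — matches
Only n1 stuck-at-1 reproduces the observed Y1=0, Y2=0.

n1 stuck-at-1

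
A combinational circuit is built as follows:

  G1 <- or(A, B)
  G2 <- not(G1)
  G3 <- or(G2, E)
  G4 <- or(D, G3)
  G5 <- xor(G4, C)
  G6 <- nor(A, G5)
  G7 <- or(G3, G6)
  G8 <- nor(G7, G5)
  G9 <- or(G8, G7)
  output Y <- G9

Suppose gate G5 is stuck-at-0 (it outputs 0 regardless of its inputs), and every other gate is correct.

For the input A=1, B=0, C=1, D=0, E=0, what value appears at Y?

Propagate with G5 forced: G1=1, G2=0, G3=0, G4=0, G5=0 [stuck-at-0], G6=0, G7=0, G8=1, G9=1.
So Y = 1. (Without the fault it would be 0.)

1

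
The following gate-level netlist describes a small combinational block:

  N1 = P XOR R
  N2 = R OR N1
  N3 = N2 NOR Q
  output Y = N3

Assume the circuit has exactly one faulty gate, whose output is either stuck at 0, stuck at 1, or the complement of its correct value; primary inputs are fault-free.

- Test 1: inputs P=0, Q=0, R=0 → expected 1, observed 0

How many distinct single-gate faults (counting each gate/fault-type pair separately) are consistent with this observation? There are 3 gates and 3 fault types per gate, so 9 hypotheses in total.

6

Fault-free: N1=0, N2=0, N3=1 → 1. Observed 0.
  N1 stuck-at-0: output 1 ✗
  N1 stuck-at-1: output 0 ✓
  N1 inverted output: output 0 ✓
  N2 stuck-at-0: output 1 ✗
  N2 stuck-at-1: output 0 ✓
  N2 inverted output: output 0 ✓
  N3 stuck-at-0: output 0 ✓
  N3 stuck-at-1: output 1 ✗
  N3 inverted output: output 0 ✓
Consistent faults: {N1 stuck-at-1, N1 inverted output, N2 stuck-at-1, N2 inverted output, N3 stuck-at-0, N3 inverted output} — 6 in all.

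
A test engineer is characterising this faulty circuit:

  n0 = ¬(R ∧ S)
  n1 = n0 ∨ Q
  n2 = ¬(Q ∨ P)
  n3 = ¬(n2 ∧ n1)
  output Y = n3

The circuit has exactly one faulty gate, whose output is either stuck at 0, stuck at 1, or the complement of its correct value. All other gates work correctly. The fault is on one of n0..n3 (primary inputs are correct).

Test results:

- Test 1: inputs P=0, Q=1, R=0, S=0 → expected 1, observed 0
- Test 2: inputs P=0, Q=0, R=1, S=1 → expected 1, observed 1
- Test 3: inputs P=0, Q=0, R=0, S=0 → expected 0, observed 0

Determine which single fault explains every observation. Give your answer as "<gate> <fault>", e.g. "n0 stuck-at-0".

Fault-free values for test 1 (P=0, Q=1, R=0, S=0): n0=1, n1=1, n2=0, n3=1, giving Y=1. Observed 0.
Test 1: faults giving observed 0 are {n2 stuck-at-1, n2 inverted output, n3 stuck-at-0, n3 inverted output}.
Test 2 (P=0, Q=0, R=1, S=1): fault-free n0=0, n1=0, n2=1, n3=1 → 1; observed 1. Eliminates n3 stuck-at-0, n3 inverted output.
Test 3 (P=0, Q=0, R=0, S=0): fault-free n0=1, n1=1, n2=1, n3=0 → 0; observed 0. Eliminates n2 inverted output.
Only n2 stuck-at-1 is consistent with every test.

n2 stuck-at-1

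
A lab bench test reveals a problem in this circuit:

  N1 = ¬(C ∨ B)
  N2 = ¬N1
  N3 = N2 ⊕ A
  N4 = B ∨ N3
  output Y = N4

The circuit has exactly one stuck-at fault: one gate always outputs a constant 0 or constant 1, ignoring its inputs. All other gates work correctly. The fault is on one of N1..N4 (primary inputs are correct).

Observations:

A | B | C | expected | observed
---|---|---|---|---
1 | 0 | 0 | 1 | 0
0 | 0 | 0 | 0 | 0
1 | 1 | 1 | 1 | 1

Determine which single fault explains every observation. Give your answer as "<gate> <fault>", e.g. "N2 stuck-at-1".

Fault-free values for test 1 (A=1, B=0, C=0): N1=1, N2=0, N3=1, N4=1, giving Y=1. Observed 0.
Test 1: faults giving observed 0 are {N1 stuck-at-0, N2 stuck-at-1, N3 stuck-at-0, N4 stuck-at-0}.
Test 2 (A=0, B=0, C=0): fault-free N1=1, N2=0, N3=0, N4=0 → 0; observed 0. Eliminates N1 stuck-at-0, N2 stuck-at-1.
Test 3 (A=1, B=1, C=1): fault-free N1=0, N2=1, N3=0, N4=1 → 1; observed 1. Eliminates N4 stuck-at-0.
Only N3 stuck-at-0 is consistent with every test.

N3 stuck-at-0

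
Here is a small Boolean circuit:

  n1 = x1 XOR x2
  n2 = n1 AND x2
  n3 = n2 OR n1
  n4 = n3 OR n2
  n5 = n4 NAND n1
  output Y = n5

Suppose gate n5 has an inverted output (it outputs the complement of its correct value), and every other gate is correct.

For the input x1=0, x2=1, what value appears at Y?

1

Propagate with n5 forced: n1=1, n2=1, n3=1, n4=1, n5=1 [inverted output].
So Y = 1. (Without the fault it would be 0.)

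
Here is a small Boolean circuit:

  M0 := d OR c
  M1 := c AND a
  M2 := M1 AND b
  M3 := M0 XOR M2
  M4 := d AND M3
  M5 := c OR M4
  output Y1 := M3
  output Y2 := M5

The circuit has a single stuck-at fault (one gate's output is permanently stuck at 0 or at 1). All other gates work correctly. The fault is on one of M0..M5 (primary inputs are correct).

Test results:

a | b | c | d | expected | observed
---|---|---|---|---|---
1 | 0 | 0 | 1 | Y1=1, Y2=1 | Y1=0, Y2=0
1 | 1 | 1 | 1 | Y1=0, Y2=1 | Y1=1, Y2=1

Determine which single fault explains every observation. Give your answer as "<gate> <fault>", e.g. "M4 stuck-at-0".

Fault-free values for test 1 (a=1, b=0, c=0, d=1): M0=1, M1=0, M2=0, M3=1, M4=1, M5=1, giving Y1=1, Y2=1. Observed Y1=0, Y2=0.
Test 1: faults giving observed Y1=0, Y2=0 are {M0 stuck-at-0, M2 stuck-at-1, M3 stuck-at-0}.
Test 2 (a=1, b=1, c=1, d=1): fault-free M0=1, M1=1, M2=1, M3=0, M4=0, M5=1 → Y1=0, Y2=1; observed Y1=1, Y2=1. Eliminates M2 stuck-at-1, M3 stuck-at-0.
Only M0 stuck-at-0 is consistent with every test.

M0 stuck-at-0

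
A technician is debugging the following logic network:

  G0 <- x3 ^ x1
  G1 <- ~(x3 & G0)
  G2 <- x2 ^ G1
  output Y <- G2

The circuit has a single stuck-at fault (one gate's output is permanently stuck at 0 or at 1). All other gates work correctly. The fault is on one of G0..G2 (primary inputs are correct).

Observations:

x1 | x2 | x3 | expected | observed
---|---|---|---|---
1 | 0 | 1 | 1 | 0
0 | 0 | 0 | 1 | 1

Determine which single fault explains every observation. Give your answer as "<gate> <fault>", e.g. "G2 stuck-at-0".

Fault-free values for test 1 (x1=1, x2=0, x3=1): G0=0, G1=1, G2=1, giving Y=1. Observed 0.
Test 1: faults giving observed 0 are {G0 stuck-at-1, G1 stuck-at-0, G2 stuck-at-0}.
Test 2 (x1=0, x2=0, x3=0): fault-free G0=0, G1=1, G2=1 → 1; observed 1. Eliminates G1 stuck-at-0, G2 stuck-at-0.
Only G0 stuck-at-1 is consistent with every test.

G0 stuck-at-1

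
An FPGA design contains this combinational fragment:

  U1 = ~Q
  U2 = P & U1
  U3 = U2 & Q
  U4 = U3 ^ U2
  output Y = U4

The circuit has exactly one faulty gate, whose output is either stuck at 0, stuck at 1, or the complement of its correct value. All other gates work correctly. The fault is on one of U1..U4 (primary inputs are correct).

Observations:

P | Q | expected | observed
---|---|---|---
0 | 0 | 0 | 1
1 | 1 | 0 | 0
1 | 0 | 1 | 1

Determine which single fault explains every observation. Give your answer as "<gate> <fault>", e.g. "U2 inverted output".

U2 stuck-at-1

Fault-free values for test 1 (P=0, Q=0): U1=1, U2=0, U3=0, U4=0, giving Y=0. Observed 1.
Test 1: faults giving observed 1 are {U2 stuck-at-1, U2 inverted output, U3 stuck-at-1, U3 inverted output, U4 stuck-at-1, U4 inverted output}.
Test 2 (P=1, Q=1): fault-free U1=0, U2=0, U3=0, U4=0 → 0; observed 0. Eliminates U3 stuck-at-1, U3 inverted output, U4 stuck-at-1, U4 inverted output.
Test 3 (P=1, Q=0): fault-free U1=1, U2=1, U3=0, U4=1 → 1; observed 1. Eliminates U2 inverted output.
Only U2 stuck-at-1 is consistent with every test.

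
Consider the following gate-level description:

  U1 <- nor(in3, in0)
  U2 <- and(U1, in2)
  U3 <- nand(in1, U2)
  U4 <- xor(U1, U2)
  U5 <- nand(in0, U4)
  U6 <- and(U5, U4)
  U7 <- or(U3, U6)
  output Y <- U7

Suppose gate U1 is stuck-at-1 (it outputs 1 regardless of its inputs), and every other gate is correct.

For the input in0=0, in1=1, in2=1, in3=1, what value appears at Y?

0

Propagate with U1 forced: U1=1 [stuck-at-1], U2=1, U3=0, U4=0, U5=1, U6=0, U7=0.
So Y = 0. (Without the fault it would be 1.)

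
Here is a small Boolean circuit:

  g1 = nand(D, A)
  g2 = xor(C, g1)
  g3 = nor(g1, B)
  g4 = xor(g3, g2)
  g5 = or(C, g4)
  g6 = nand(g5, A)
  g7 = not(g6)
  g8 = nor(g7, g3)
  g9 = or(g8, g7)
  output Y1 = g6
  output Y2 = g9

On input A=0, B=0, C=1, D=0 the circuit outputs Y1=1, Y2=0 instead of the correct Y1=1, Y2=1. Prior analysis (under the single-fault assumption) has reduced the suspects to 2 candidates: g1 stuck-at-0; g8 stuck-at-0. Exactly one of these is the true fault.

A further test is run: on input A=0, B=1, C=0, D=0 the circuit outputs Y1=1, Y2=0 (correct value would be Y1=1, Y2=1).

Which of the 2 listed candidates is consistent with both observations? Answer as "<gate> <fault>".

g8 stuck-at-0

Evaluate each candidate on input A=0, B=1, C=0, D=0:
  g1 stuck-at-0: g1=0 [stuck-at-0], g2=0, g3=0, g4=0, g5=0, g6=1, g7=0, g8=1, g9=1 → Y1=1, Y2=1 — eliminated
  g8 stuck-at-0: g1=1, g2=1, g3=0, g4=1, g5=1, g6=1, g7=0, g8=0 [stuck-at-0], g9=0 → Y1=1, Y2=0 — matches
Only g8 stuck-at-0 reproduces the observed Y1=1, Y2=0.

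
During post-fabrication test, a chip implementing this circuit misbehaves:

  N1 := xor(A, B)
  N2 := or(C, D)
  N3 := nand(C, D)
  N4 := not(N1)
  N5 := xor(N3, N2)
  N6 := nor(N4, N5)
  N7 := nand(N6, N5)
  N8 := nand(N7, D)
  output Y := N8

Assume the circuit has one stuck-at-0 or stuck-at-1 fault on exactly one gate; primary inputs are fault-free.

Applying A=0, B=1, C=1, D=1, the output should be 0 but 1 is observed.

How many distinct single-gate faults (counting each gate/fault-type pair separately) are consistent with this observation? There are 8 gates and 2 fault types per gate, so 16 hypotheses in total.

3

Fault-free: N1=1, N2=1, N3=0, N4=0, N5=1, N6=0, N7=1, N8=0 → 0. Observed 1.
  N1: none of the 2 fault types match ✗
  N2: none of the 2 fault types match ✗
  N3: none of the 2 fault types match ✗
  N4: none of the 2 fault types match ✗
  N5: none of the 2 fault types match ✗
  N6: stuck-at-1 ✓; others ✗
  N7: stuck-at-0 ✓; others ✗
  N8: stuck-at-1 ✓; others ✗
Consistent faults: {N6 stuck-at-1, N7 stuck-at-0, N8 stuck-at-1} — 3 in all.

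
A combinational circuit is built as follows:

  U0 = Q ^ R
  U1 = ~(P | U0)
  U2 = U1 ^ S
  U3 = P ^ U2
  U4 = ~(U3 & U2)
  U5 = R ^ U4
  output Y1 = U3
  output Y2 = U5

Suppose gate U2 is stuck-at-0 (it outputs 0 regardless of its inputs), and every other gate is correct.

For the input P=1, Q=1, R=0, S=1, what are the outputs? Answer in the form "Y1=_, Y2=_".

Y1=1, Y2=1

Propagate with U2 forced: U0=1, U1=0, U2=0 [stuck-at-0], U3=1, U4=1, U5=1.
So the outputs are Y1=1, Y2=1. (Without the fault they would be Y1=0, Y2=1.)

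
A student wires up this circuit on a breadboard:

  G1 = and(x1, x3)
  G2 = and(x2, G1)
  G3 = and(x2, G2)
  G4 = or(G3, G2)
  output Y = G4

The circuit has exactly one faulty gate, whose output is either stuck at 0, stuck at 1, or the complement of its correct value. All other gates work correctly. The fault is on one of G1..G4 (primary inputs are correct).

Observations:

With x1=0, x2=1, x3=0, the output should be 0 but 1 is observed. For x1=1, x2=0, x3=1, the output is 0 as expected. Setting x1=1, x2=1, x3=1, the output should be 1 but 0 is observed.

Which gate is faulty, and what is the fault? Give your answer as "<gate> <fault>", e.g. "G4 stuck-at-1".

G1 inverted output

Fault-free values for test 1 (x1=0, x2=1, x3=0): G1=0, G2=0, G3=0, G4=0, giving Y=0. Observed 1.
Test 1: faults giving observed 1 are {G1 stuck-at-1, G1 inverted output, G2 stuck-at-1, G2 inverted output, G3 stuck-at-1, G3 inverted output, G4 stuck-at-1, G4 inverted output}.
Test 2 (x1=1, x2=0, x3=1): fault-free G1=1, G2=0, G3=0, G4=0 → 0; observed 0. Eliminates G2 stuck-at-1, G2 inverted output, G3 stuck-at-1, G3 inverted output, G4 stuck-at-1, G4 inverted output.
Test 3 (x1=1, x2=1, x3=1): fault-free G1=1, G2=1, G3=1, G4=1 → 1; observed 0. Eliminates G1 stuck-at-1.
Only G1 inverted output is consistent with every test.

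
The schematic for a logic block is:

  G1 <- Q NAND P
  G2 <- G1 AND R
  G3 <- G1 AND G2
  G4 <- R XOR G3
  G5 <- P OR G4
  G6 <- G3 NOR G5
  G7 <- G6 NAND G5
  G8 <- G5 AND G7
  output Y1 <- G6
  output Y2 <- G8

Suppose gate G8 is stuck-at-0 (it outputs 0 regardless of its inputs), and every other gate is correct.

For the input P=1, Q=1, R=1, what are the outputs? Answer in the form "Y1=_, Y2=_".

Propagate with G8 forced: G1=0, G2=0, G3=0, G4=1, G5=1, G6=0, G7=1, G8=0 [stuck-at-0].
So the outputs are Y1=0, Y2=0. (Without the fault they would be Y1=0, Y2=1.)

Y1=0, Y2=0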